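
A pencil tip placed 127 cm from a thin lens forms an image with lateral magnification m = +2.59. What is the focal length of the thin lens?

m = −d_i/d_o ⇒ d_i = −m·d_o = −(+2.59)·(127) = -328.9 cm.
1/f = 1/d_o + 1/d_i = 1/(127) + 1/(-328.9) = 0.004834, so f = 207 cm.
Since f is positive, the thin lens is converging.

f = 207 cm (converging)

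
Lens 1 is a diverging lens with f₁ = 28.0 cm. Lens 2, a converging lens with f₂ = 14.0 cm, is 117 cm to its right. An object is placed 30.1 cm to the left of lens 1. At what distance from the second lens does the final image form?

Lens 1 is diverging, so f₁ = −28.0 cm.
Lens 1: 1/d_i1 = 1/f₁ − 1/d_o1 = 1/(-28.0) − 1/(30.1) = -0.06894, so d_i1 = -14.51 cm.
The intermediate image is 14.51 cm to the left of lens 1 (virtual), which is 117 − (-14.51) = 131.5 cm to the left of lens 2, so d_o2 = +131.5 cm.
Lens 2: 1/d_i2 = 1/f₂ − 1/d_o2 = 1/(14.0) − 1/(131.5) = 0.06382, so d_i2 = 15.7 cm.
The final image is real, 15.7 cm to the right of lens 2 (overall magnification ≈ -0.057).

15.7 cm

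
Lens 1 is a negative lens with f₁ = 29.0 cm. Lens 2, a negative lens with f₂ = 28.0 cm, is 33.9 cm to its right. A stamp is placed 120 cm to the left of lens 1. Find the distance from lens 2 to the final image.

18.8 cm

Lens 1 is diverging, so f₁ = −29.0 cm.
Lens 1: 1/d_i1 = 1/f₁ − 1/d_o1 = 1/(-29.0) − 1/(120) = -0.04282, so d_i1 = -23.36 cm.
The intermediate image is 23.36 cm to the left of lens 1 (virtual), which is 33.9 − (-23.36) = 57.26 cm to the left of lens 2, so d_o2 = +57.26 cm.
Lens 2 is diverging, so f₂ = −28.0 cm.
Lens 2: 1/d_i2 = 1/f₂ − 1/d_o2 = 1/(-28.0) − 1/(57.26) = -0.05318, so d_i2 = -18.8 cm.
The final image is virtual, 18.8 cm to the left of lens 2 (overall magnification ≈ 0.064).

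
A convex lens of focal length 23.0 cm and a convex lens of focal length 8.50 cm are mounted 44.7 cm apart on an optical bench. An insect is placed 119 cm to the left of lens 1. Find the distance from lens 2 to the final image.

Lens 1: 1/d_i1 = 1/f₁ − 1/d_o1 = 1/(23.0) − 1/(119) = 0.03507, so d_i1 = 28.51 cm.
The intermediate image is 28.51 cm to the right of lens 1, which is 44.7 − (28.51) = 16.19 cm to the left of lens 2, so d_o2 = +16.19 cm.
Lens 2: 1/d_i2 = 1/f₂ − 1/d_o2 = 1/(8.50) − 1/(16.19) = 0.05588, so d_i2 = 17.9 cm.
The final image is real, 17.9 cm to the right of lens 2 (overall magnification ≈ 0.26).

17.9 cm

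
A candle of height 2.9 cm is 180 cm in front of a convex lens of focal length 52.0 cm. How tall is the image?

1.18 cm

1/d_i = 1/f − 1/d_o = 1/(52.00) − 1/(180) = 0.01368, so d_i = 73.12 cm.
m = −d_i/d_o = -0.4062.
|h_i| = |m|·h_o = 0.4062 × 2.9 = 1.18 cm. The image is real, inverted and reduced, on the far side of the lens.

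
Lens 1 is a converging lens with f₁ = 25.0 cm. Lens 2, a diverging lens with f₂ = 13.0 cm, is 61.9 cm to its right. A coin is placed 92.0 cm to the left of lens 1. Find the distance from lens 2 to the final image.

8.83 cm

Lens 1: 1/d_i1 = 1/f₁ − 1/d_o1 = 1/(25.0) − 1/(92.0) = 0.02913, so d_i1 = 34.33 cm.
The intermediate image is 34.33 cm to the right of lens 1, which is 61.9 − (34.33) = 27.57 cm to the left of lens 2, so d_o2 = +27.57 cm.
Lens 2 is diverging, so f₂ = −13.0 cm.
Lens 2: 1/d_i2 = 1/f₂ − 1/d_o2 = 1/(-13.0) − 1/(27.57) = -0.1132, so d_i2 = -8.83 cm.
The final image is virtual, 8.83 cm to the left of lens 2 (overall magnification ≈ -0.12).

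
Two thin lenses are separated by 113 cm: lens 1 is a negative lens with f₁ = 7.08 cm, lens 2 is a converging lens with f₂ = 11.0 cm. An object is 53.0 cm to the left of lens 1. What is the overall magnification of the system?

m = -0.0120

f₁ = −7.08 cm (diverging).
Lens 1: 1/d_i1 = 1/(-7.08) − 1/(53.0) = -0.1601, so d_i1 = -6.246 cm; m₁ = −d_i1/d_o1 = +0.1178.
d_o2 = 113 − (-6.246) = 119.2 cm.
Lens 2: 1/d_i2 = 1/(11.0) − 1/(119.2) = 0.08252, so d_i2 = 12.12 cm; m₂ = −d_i2/d_o2 = -0.1017.
m = m₁·m₂ = (+0.1178)(-0.1017) = -0.0120.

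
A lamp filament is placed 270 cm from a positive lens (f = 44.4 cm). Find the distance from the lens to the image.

Lens equation: 1/v = 1/f − 1/u = 1/(44.40) − 1/(270) = 0.02252 − 0.003704 = 0.01882, so v = 53.1 cm.
The image is real, inverted and reduced, on the far side of the lens.

53.1 cm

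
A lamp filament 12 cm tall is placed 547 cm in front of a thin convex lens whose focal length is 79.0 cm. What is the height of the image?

1/d_i = 1/f − 1/d_o = 1/(79.00) − 1/(547) = 0.01083, so d_i = 92.34 cm.
m = −d_i/d_o = -0.1688.
|h_i| = |m|·h_o = 0.1688 × 12 = 2.03 cm. The image is real, inverted and reduced, on the far side of the lens.

2.03 cm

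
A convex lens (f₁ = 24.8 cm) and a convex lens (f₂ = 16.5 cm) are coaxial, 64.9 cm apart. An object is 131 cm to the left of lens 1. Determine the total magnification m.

Lens 1: 1/d_i1 = 1/(24.8) − 1/(131) = 0.03269, so d_i1 = 30.59 cm; m₁ = −d_i1/d_o1 = -0.2335.
d_o2 = 64.9 − (30.59) = 34.31 cm.
Lens 2: 1/d_i2 = 1/(16.5) − 1/(34.31) = 0.03146, so d_i2 = 31.79 cm; m₂ = −d_i2/d_o2 = -0.9264.
m = m₁·m₂ = (-0.2335)(-0.9264) = +0.216.

m = +0.216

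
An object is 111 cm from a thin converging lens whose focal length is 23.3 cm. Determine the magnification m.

1/d_i = 1/f − 1/d_o = 1/(23.30) − 1/(111) = 0.03391, so d_i = 29.49 cm.
m = −d_i/d_o = −(29.49)/(111) = -0.266.
The image is real, inverted and reduced, on the far side of the lens.

m = -0.266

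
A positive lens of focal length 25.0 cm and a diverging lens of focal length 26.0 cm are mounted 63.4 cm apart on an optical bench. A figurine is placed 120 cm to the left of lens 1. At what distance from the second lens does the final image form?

Lens 1: 1/d_i1 = 1/f₁ − 1/d_o1 = 1/(25.0) − 1/(120) = 0.03167, so d_i1 = 31.58 cm.
The intermediate image is 31.58 cm to the right of lens 1, which is 63.4 − (31.58) = 31.82 cm to the left of lens 2, so d_o2 = +31.82 cm.
Lens 2 is diverging, so f₂ = −26.0 cm.
Lens 2: 1/d_i2 = 1/f₂ − 1/d_o2 = 1/(-26.0) − 1/(31.82) = -0.06989, so d_i2 = -14.3 cm.
The final image is virtual, 14.3 cm to the left of lens 2 (overall magnification ≈ -0.12).

14.3 cm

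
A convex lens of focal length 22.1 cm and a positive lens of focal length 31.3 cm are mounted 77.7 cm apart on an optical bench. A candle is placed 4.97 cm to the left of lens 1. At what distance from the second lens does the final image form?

49.9 cm

Lens 1: 1/d_i1 = 1/f₁ − 1/d_o1 = 1/(22.1) − 1/(4.97) = -0.1560, so d_i1 = -6.412 cm.
The intermediate image is 6.412 cm to the left of lens 1 (virtual), which is 77.7 − (-6.412) = 84.11 cm to the left of lens 2, so d_o2 = +84.11 cm.
Lens 2: 1/d_i2 = 1/f₂ − 1/d_o2 = 1/(31.3) − 1/(84.11) = 0.02006, so d_i2 = 49.9 cm.
The final image is real, 49.9 cm to the right of lens 2 (overall magnification ≈ -0.76).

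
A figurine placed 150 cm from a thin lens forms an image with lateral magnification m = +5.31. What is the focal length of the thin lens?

m = −d_i/d_o ⇒ d_i = −m·d_o = −(+5.31)·(150) = -796.5 cm.
1/f = 1/d_o + 1/d_i = 1/(150) + 1/(-796.5) = 0.005411, so f = 185 cm.
Since f is positive, the thin lens is converging.

f = 185 cm (converging)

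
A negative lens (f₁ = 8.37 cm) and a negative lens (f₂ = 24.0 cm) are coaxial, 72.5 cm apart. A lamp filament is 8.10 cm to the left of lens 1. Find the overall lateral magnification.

m = +0.121

f₁ = −8.37 cm (diverging).
Lens 1: 1/d_i1 = 1/(-8.37) − 1/(8.10) = -0.2429, so d_i1 = -4.116 cm; m₁ = −d_i1/d_o1 = +0.5081.
d_o2 = 72.5 − (-4.116) = 76.62 cm.
f₂ = −24.0 cm (diverging).
Lens 2: 1/d_i2 = 1/(-24.0) − 1/(76.62) = -0.05472, so d_i2 = -18.28 cm; m₂ = −d_i2/d_o2 = +0.2385.
m = m₁·m₂ = (+0.5081)(+0.2385) = +0.121.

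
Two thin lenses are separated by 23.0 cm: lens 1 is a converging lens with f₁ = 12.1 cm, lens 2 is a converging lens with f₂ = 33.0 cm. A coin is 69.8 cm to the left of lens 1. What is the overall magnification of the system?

Lens 1: 1/d_i1 = 1/(12.1) − 1/(69.8) = 0.06832, so d_i1 = 14.64 cm; m₁ = −d_i1/d_o1 = -0.2097.
d_o2 = 23.0 − (14.64) = 8.360 cm.
Lens 2: 1/d_i2 = 1/(33.0) − 1/(8.360) = -0.08931, so d_i2 = -11.20 cm; m₂ = −d_i2/d_o2 = +1.339.
m = m₁·m₂ = (-0.2097)(+1.339) = -0.281.

m = -0.281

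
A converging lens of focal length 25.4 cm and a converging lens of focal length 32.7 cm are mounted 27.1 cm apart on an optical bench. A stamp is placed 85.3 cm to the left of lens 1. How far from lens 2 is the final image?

Lens 1: 1/d_i1 = 1/f₁ − 1/d_o1 = 1/(25.4) − 1/(85.3) = 0.02765, so d_i1 = 36.17 cm.
The intermediate image is 36.17 cm to the right of lens 1, which lies 9.070 cm to the right of lens 2 — a virtual object — so d_o2 = −9.070 cm.
Lens 2: 1/d_i2 = 1/f₂ − 1/d_o2 = 1/(32.7) − 1/(-9.070) = 0.1408, so d_i2 = 7.10 cm.
The final image is real, 7.10 cm to the right of lens 2 (overall magnification ≈ -0.33).

7.10 cm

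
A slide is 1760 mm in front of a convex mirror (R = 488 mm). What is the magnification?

f = R/2 = 488/2 = 244.0 mm; for a convex mirror, f = -244.0 mm.
1/d_i = 1/f − 1/d_o = 1/(-244.0) − 1/(1760) = -0.004667, so d_i = -214.3 mm.
m = −d_i/d_o = −(-214.3)/(1760) = +0.122.
The image is virtual, upright and reduced, behind the mirror.

m = +0.122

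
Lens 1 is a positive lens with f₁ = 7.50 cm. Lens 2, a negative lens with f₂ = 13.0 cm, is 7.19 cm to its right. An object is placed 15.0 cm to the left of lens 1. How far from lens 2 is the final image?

Lens 1: 1/d_i1 = 1/f₁ − 1/d_o1 = 1/(7.50) − 1/(15.0) = 0.06667, so d_i1 = 15.00 cm.
The intermediate image is 15.00 cm to the right of lens 1, which lies 7.810 cm to the right of lens 2 — a virtual object — so d_o2 = −7.810 cm.
Lens 2 is diverging, so f₂ = −13.0 cm.
Lens 2: 1/d_i2 = 1/f₂ − 1/d_o2 = 1/(-13.0) − 1/(-7.810) = 0.05112, so d_i2 = 19.6 cm.
The final image is real, 19.6 cm to the right of lens 2 (overall magnification ≈ -2.5).

19.6 cm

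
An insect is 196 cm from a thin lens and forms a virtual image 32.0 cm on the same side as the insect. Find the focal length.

f = -38.2 cm (diverging)

Virtual image ⇒ d_i = −32.0 cm.
1/f = 1/d_o + 1/d_i = 1/(196) + 1/(-32.0) = -0.02615, so f = -38.2 cm.
Since f is negative, the thin lens is diverging.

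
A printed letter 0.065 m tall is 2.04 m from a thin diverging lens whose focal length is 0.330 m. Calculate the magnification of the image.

m = +0.139

For a diverging lens, f = -0.330 m.
1/d_i = 1/f − 1/d_o = 1/(-0.3300) − 1/(2.04) = -3.520, so d_i = -0.2841 m.
m = −d_i/d_o = −(-0.2841)/(2.04) = +0.139.
The image is virtual, upright and reduced, on the same side as the object.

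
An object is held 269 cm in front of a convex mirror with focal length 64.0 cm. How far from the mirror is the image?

51.7 cm

For a convex mirror, f = -64.0 cm.
Mirror equation: 1/s_i = 1/f − 1/s_o = 1/(-64.00) − 1/(269) = -0.01562 − 0.003717 = -0.01934, so s_i = -51.7 cm.
The image is virtual, upright and reduced, behind the mirror.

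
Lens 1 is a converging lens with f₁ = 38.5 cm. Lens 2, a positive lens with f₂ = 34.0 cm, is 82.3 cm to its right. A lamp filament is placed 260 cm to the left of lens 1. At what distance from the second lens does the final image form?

Lens 1: 1/d_i1 = 1/f₁ − 1/d_o1 = 1/(38.5) − 1/(260) = 0.02213, so d_i1 = 45.19 cm.
The intermediate image is 45.19 cm to the right of lens 1, which is 82.3 − (45.19) = 37.11 cm to the left of lens 2, so d_o2 = +37.11 cm.
Lens 2: 1/d_i2 = 1/f₂ − 1/d_o2 = 1/(34.0) − 1/(37.11) = 0.002465, so d_i2 = 406 cm.
The final image is real, 406 cm to the right of lens 2 (overall magnification ≈ 1.9).

406 cm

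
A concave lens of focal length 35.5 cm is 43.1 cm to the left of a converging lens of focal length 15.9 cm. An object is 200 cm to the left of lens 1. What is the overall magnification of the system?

f₁ = −35.5 cm (diverging).
Lens 1: 1/d_i1 = 1/(-35.5) − 1/(200) = -0.03317, so d_i1 = -30.15 cm; m₁ = −d_i1/d_o1 = +0.1507.
d_o2 = 43.1 − (-30.15) = 73.25 cm.
Lens 2: 1/d_i2 = 1/(15.9) − 1/(73.25) = 0.04924, so d_i2 = 20.31 cm; m₂ = −d_i2/d_o2 = -0.2772.
m = m₁·m₂ = (+0.1507)(-0.2772) = -0.0418.

m = -0.0418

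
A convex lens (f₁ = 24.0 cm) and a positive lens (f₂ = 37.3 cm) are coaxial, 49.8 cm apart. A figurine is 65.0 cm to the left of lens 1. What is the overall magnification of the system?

Lens 1: 1/d_i1 = 1/(24.0) − 1/(65.0) = 0.02628, so d_i1 = 38.05 cm; m₁ = −d_i1/d_o1 = -0.5854.
d_o2 = 49.8 − (38.05) = 11.75 cm.
Lens 2: 1/d_i2 = 1/(37.3) − 1/(11.75) = -0.05830, so d_i2 = -17.15 cm; m₂ = −d_i2/d_o2 = +1.460.
m = m₁·m₂ = (-0.5854)(+1.460) = -0.855.

m = -0.855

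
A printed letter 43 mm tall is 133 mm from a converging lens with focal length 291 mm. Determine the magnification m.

1/d_i = 1/f − 1/d_o = 1/(291.0) − 1/(133) = -0.004082, so d_i = -245.0 mm.
m = −d_i/d_o = −(-245.0)/(133) = +1.84.
The image is virtual, upright and enlarged, on the same side as the object.

m = +1.84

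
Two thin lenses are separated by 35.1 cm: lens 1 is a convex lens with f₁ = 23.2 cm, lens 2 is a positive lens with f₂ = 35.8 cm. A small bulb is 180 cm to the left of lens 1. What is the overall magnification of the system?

m = -0.194

Lens 1: 1/d_i1 = 1/(23.2) − 1/(180) = 0.03755, so d_i1 = 26.63 cm; m₁ = −d_i1/d_o1 = -0.1479.
d_o2 = 35.1 − (26.63) = 8.470 cm.
Lens 2: 1/d_i2 = 1/(35.8) − 1/(8.470) = -0.09013, so d_i2 = -11.09 cm; m₂ = −d_i2/d_o2 = +1.310.
m = m₁·m₂ = (-0.1479)(+1.310) = -0.194.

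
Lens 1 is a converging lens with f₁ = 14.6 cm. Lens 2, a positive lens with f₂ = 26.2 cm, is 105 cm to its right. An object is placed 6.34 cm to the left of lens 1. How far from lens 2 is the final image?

Lens 1: 1/d_i1 = 1/f₁ − 1/d_o1 = 1/(14.6) − 1/(6.34) = -0.08924, so d_i1 = -11.21 cm.
The intermediate image is 11.21 cm to the left of lens 1 (virtual), which is 105 − (-11.21) = 116.2 cm to the left of lens 2, so d_o2 = +116.2 cm.
Lens 2: 1/d_i2 = 1/f₂ − 1/d_o2 = 1/(26.2) − 1/(116.2) = 0.02956, so d_i2 = 33.8 cm.
The final image is real, 33.8 cm to the right of lens 2 (overall magnification ≈ -0.51).

33.8 cm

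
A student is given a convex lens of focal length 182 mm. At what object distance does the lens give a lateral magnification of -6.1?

m = −d_i/d_o ⇒ d_i = −m·d_o.
1/f = 1/d_o + 1/d_i = 1/d_o − 1/(m·d_o) = (1 − 1/m)/d_o, so d_o = f(1 − 1/m) = (182.0)(1 − 1/(-6.1)) = 212 mm.

212 mm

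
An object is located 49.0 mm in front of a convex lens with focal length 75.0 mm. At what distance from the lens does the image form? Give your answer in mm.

141 mm

Lens equation: 1/v = 1/f − 1/u = 1/(75.00) − 1/(49.0) = 0.01333 − 0.02041 = -0.007075, so v = -141 mm.
The image is virtual, upright and enlarged, on the same side as the object.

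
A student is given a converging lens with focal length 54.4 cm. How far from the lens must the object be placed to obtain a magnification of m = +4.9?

m = −d_i/d_o ⇒ d_i = −m·d_o.
1/f = 1/d_o + 1/d_i = 1/d_o − 1/(m·d_o) = (1 − 1/m)/d_o, so d_o = f(1 − 1/m) = (54.40)(1 − 1/(+4.9)) = 43.3 cm.

43.3 cm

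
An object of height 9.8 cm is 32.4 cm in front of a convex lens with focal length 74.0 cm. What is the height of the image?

17.4 cm

1/d_i = 1/f − 1/d_o = 1/(74.00) − 1/(32.4) = -0.01735, so d_i = -57.63 cm.
m = −d_i/d_o = +1.779.
|h_i| = |m|·h_o = 1.779 × 9.8 = 17.4 cm. The image is virtual, upright and enlarged, on the same side as the object.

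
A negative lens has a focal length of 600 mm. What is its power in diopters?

P = -1.67 D

For a negative lens, f = −600 mm.
f = -60.0 cm = -0.600 m.
P = 1/f = 1/(-0.600 m) = -1.67 D.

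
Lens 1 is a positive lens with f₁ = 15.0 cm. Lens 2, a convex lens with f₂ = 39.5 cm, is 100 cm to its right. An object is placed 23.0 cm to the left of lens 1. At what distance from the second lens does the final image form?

129 cm

Lens 1: 1/d_i1 = 1/f₁ − 1/d_o1 = 1/(15.0) − 1/(23.0) = 0.02319, so d_i1 = 43.12 cm.
The intermediate image is 43.12 cm to the right of lens 1, which is 100 − (43.12) = 56.88 cm to the left of lens 2, so d_o2 = +56.88 cm.
Lens 2: 1/d_i2 = 1/f₂ − 1/d_o2 = 1/(39.5) − 1/(56.88) = 0.007736, so d_i2 = 129 cm.
The final image is real, 129 cm to the right of lens 2 (overall magnification ≈ 4.3).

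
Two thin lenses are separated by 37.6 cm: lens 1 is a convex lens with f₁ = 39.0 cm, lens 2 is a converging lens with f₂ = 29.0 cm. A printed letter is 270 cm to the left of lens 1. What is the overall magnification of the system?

Lens 1: 1/d_i1 = 1/(39.0) − 1/(270) = 0.02194, so d_i1 = 45.58 cm; m₁ = −d_i1/d_o1 = -0.1688.
d_o2 = 37.6 − (45.58) = -7.980 cm (virtual object).
Lens 2: 1/d_i2 = 1/(29.0) − 1/(-7.980) = 0.1598, so d_i2 = 6.258 cm; m₂ = −d_i2/d_o2 = +0.7842.
m = m₁·m₂ = (-0.1688)(+0.7842) = -0.132.

m = -0.132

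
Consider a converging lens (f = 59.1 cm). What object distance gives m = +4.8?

46.8 cm

m = −d_i/d_o ⇒ d_i = −m·d_o.
1/f = 1/d_o + 1/d_i = 1/d_o − 1/(m·d_o) = (1 − 1/m)/d_o, so d_o = f(1 − 1/m) = (59.10)(1 − 1/(+4.8)) = 46.8 cm.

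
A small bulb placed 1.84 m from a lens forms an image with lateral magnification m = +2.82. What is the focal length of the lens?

m = −d_i/d_o ⇒ d_i = −m·d_o = −(+2.82)·(1.84) = -5.189 m.
1/f = 1/d_o + 1/d_i = 1/(1.84) + 1/(-5.189) = 0.3508, so f = 2.85 m.
Since f is positive, the lens is converging.

f = 2.85 m (converging)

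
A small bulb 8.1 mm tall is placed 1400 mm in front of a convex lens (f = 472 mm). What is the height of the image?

1/d_i = 1/f − 1/d_o = 1/(472.0) − 1/(1400) = 0.001404, so d_i = 712.1 mm.
m = −d_i/d_o = -0.5086.
|h_i| = |m|·h_o = 0.5086 × 8.1 = 4.12 mm. The image is real, inverted and reduced, on the far side of the lens.

4.12 mm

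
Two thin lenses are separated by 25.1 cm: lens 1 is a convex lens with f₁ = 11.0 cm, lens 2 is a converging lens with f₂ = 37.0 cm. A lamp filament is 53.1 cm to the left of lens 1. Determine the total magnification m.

Lens 1: 1/d_i1 = 1/(11.0) − 1/(53.1) = 0.07208, so d_i1 = 13.87 cm; m₁ = −d_i1/d_o1 = -0.2612.
d_o2 = 25.1 − (13.87) = 11.23 cm.
Lens 2: 1/d_i2 = 1/(37.0) − 1/(11.23) = -0.06202, so d_i2 = -16.12 cm; m₂ = −d_i2/d_o2 = +1.436.
m = m₁·m₂ = (-0.2612)(+1.436) = -0.375.

m = -0.375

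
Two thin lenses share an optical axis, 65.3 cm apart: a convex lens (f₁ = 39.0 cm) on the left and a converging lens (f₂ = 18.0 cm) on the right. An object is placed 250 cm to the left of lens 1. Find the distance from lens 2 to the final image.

315 cm

Lens 1: 1/d_i1 = 1/f₁ − 1/d_o1 = 1/(39.0) − 1/(250) = 0.02164, so d_i1 = 46.21 cm.
The intermediate image is 46.21 cm to the right of lens 1, which is 65.3 − (46.21) = 19.09 cm to the left of lens 2, so d_o2 = +19.09 cm.
Lens 2: 1/d_i2 = 1/f₂ − 1/d_o2 = 1/(18.0) − 1/(19.09) = 0.003172, so d_i2 = 315 cm.
The final image is real, 315 cm to the right of lens 2 (overall magnification ≈ 3.0).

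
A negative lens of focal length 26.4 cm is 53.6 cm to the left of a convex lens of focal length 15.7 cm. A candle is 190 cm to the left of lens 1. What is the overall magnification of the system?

m = -0.0314

f₁ = −26.4 cm (diverging).
Lens 1: 1/d_i1 = 1/(-26.4) − 1/(190) = -0.04314, so d_i1 = -23.18 cm; m₁ = −d_i1/d_o1 = +0.1220.
d_o2 = 53.6 − (-23.18) = 76.78 cm.
Lens 2: 1/d_i2 = 1/(15.7) − 1/(76.78) = 0.05067, so d_i2 = 19.74 cm; m₂ = −d_i2/d_o2 = -0.2570.
m = m₁·m₂ = (+0.1220)(-0.2570) = -0.0314.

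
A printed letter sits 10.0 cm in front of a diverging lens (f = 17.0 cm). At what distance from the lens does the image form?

For a diverging lens, f = -17.0 cm.
Thin-lens equation: 1/q = 1/f − 1/p = 1/(-17.00) − 1/(10.0) = -0.05882 − 0.1000 = -0.1588, so q = -6.30 cm.
The image is virtual, upright and reduced, on the same side as the object.

6.30 cm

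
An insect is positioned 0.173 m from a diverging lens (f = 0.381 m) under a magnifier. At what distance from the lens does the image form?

For a diverging lens, f = -0.381 m.
Thin-lens equation: 1/v = 1/f − 1/u = 1/(-0.3810) − 1/(0.173) = -2.625 − 5.780 = -8.405, so v = -0.119 m.
The image is virtual, upright and reduced, on the same side as the object.

0.119 m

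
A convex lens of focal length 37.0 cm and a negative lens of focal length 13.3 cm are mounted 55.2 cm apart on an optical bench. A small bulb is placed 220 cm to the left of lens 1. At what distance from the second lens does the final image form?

Lens 1: 1/d_i1 = 1/f₁ − 1/d_o1 = 1/(37.0) − 1/(220) = 0.02248, so d_i1 = 44.48 cm.
The intermediate image is 44.48 cm to the right of lens 1, which is 55.2 − (44.48) = 10.72 cm to the left of lens 2, so d_o2 = +10.72 cm.
Lens 2 is diverging, so f₂ = −13.3 cm.
Lens 2: 1/d_i2 = 1/f₂ − 1/d_o2 = 1/(-13.3) − 1/(10.72) = -0.1685, so d_i2 = -5.94 cm.
The final image is virtual, 5.94 cm to the left of lens 2 (overall magnification ≈ -0.11).

5.94 cm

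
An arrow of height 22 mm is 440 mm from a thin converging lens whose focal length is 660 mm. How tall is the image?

66.0 mm

1/d_i = 1/f − 1/d_o = 1/(660.0) − 1/(440) = -0.0007576, so d_i = -1320 mm.
m = −d_i/d_o = +3.000.
|h_i| = |m|·h_o = 3.000 × 22 = 66.0 mm. The image is virtual, upright and enlarged, on the same side as the object.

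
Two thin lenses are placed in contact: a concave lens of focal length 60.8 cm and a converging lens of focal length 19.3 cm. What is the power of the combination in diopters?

P = +3.54 D

P₁ = 1/f₁ = 1/(-0.608 m) = -1.645 D; P₂ = 1/f₂ = 1/(0.193 m) = +5.181 D.
For thin lenses in contact, P = P₁ + P₂ = (-1.645) + (+5.181) = +3.54 D.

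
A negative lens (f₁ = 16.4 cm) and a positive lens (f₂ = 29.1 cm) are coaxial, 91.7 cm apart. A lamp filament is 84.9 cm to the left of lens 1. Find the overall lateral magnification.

f₁ = −16.4 cm (diverging).
Lens 1: 1/d_i1 = 1/(-16.4) − 1/(84.9) = -0.07275, so d_i1 = -13.74 cm; m₁ = −d_i1/d_o1 = +0.1618.
d_o2 = 91.7 − (-13.74) = 105.4 cm.
Lens 2: 1/d_i2 = 1/(29.1) − 1/(105.4) = 0.02488, so d_i2 = 40.20 cm; m₂ = −d_i2/d_o2 = -0.3814.
m = m₁·m₂ = (+0.1618)(-0.3814) = -0.0617.

m = -0.0617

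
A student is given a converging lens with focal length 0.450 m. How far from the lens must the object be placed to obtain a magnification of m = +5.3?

m = −d_i/d_o ⇒ d_i = −m·d_o.
1/f = 1/d_o + 1/d_i = 1/d_o − 1/(m·d_o) = (1 − 1/m)/d_o, so d_o = f(1 − 1/m) = (0.4500)(1 − 1/(+5.3)) = 0.365 m.

0.365 m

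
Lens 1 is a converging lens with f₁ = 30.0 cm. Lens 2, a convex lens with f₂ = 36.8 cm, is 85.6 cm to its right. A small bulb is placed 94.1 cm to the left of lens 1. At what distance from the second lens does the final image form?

Lens 1: 1/d_i1 = 1/f₁ − 1/d_o1 = 1/(30.0) − 1/(94.1) = 0.02271, so d_i1 = 44.04 cm.
The intermediate image is 44.04 cm to the right of lens 1, which is 85.6 − (44.04) = 41.56 cm to the left of lens 2, so d_o2 = +41.56 cm.
Lens 2: 1/d_i2 = 1/f₂ − 1/d_o2 = 1/(36.8) − 1/(41.56) = 0.003112, so d_i2 = 321 cm.
The final image is real, 321 cm to the right of lens 2 (overall magnification ≈ 3.6).

321 cm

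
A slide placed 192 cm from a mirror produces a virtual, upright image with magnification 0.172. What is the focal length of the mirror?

f = -39.9 cm (convex)

m = −d_i/d_o ⇒ d_i = −m·d_o = −(+0.172)·(192) = -33.02 cm.
1/f = 1/d_o + 1/d_i = 1/(192) + 1/(-33.02) = -0.02508, so f = -39.9 cm.
Since f is negative, the mirror is convex.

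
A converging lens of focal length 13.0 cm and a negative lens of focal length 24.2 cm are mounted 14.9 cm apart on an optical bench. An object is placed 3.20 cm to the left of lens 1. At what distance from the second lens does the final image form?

10.7 cm

Lens 1: 1/d_i1 = 1/f₁ − 1/d_o1 = 1/(13.0) − 1/(3.20) = -0.2356, so d_i1 = -4.245 cm.
The intermediate image is 4.245 cm to the left of lens 1 (virtual), which is 14.9 − (-4.245) = 19.14 cm to the left of lens 2, so d_o2 = +19.14 cm.
Lens 2 is diverging, so f₂ = −24.2 cm.
Lens 2: 1/d_i2 = 1/f₂ − 1/d_o2 = 1/(-24.2) − 1/(19.14) = -0.09357, so d_i2 = -10.7 cm.
The final image is virtual, 10.7 cm to the left of lens 2 (overall magnification ≈ 0.74).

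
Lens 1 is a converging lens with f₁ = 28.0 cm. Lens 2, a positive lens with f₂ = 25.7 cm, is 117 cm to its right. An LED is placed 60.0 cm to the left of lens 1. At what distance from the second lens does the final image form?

Lens 1: 1/d_i1 = 1/f₁ − 1/d_o1 = 1/(28.0) − 1/(60.0) = 0.01905, so d_i1 = 52.50 cm.
The intermediate image is 52.50 cm to the right of lens 1, which is 117 − (52.50) = 64.50 cm to the left of lens 2, so d_o2 = +64.50 cm.
Lens 2: 1/d_i2 = 1/f₂ − 1/d_o2 = 1/(25.7) − 1/(64.50) = 0.02341, so d_i2 = 42.7 cm.
The final image is real, 42.7 cm to the right of lens 2 (overall magnification ≈ 0.58).

42.7 cm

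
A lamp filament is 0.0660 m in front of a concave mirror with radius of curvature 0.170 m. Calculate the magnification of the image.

f = R/2 = 0.170/2 = 0.08500 m.
1/d_i = 1/f − 1/d_o = 1/(0.08500) − 1/(0.0660) = -3.387, so d_i = -0.2953 m.
m = −d_i/d_o = −(-0.2953)/(0.0660) = +4.47.
The image is virtual, upright and enlarged, behind the mirror.

m = +4.47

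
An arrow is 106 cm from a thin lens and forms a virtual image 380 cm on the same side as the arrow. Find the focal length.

f = 147 cm (converging)

Virtual image ⇒ d_i = −380 cm.
1/f = 1/d_o + 1/d_i = 1/(106) + 1/(-380) = 0.006802, so f = 147 cm.
Since f is positive, the thin lens is converging.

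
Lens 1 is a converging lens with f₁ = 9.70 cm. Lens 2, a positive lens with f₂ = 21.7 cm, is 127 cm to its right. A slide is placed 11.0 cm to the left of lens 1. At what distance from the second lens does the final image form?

Lens 1: 1/d_i1 = 1/f₁ − 1/d_o1 = 1/(9.70) − 1/(11.0) = 0.01218, so d_i1 = 82.08 cm.
The intermediate image is 82.08 cm to the right of lens 1, which is 127 − (82.08) = 44.92 cm to the left of lens 2, so d_o2 = +44.92 cm.
Lens 2: 1/d_i2 = 1/f₂ − 1/d_o2 = 1/(21.7) − 1/(44.92) = 0.02382, so d_i2 = 42.0 cm.
The final image is real, 42.0 cm to the right of lens 2 (overall magnification ≈ 7.0).

42.0 cm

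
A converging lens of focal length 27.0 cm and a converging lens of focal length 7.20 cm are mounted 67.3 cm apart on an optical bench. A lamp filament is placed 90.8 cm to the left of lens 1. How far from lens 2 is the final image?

9.59 cm

Lens 1: 1/d_i1 = 1/f₁ − 1/d_o1 = 1/(27.0) − 1/(90.8) = 0.02602, so d_i1 = 38.43 cm.
The intermediate image is 38.43 cm to the right of lens 1, which is 67.3 − (38.43) = 28.87 cm to the left of lens 2, so d_o2 = +28.87 cm.
Lens 2: 1/d_i2 = 1/f₂ − 1/d_o2 = 1/(7.20) − 1/(28.87) = 0.1043, so d_i2 = 9.59 cm.
The final image is real, 9.59 cm to the right of lens 2 (overall magnification ≈ 0.14).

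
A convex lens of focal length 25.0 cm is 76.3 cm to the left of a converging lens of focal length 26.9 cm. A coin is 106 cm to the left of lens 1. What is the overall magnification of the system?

Lens 1: 1/d_i1 = 1/(25.0) − 1/(106) = 0.03057, so d_i1 = 32.72 cm; m₁ = −d_i1/d_o1 = -0.3087.
d_o2 = 76.3 − (32.72) = 43.58 cm.
Lens 2: 1/d_i2 = 1/(26.9) − 1/(43.58) = 0.01423, so d_i2 = 70.28 cm; m₂ = −d_i2/d_o2 = -1.613.
m = m₁·m₂ = (-0.3087)(-1.613) = +0.498.

m = +0.498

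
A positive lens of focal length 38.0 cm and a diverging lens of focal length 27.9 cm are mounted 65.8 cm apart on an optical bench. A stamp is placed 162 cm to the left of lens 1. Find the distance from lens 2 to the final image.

Lens 1: 1/d_i1 = 1/f₁ − 1/d_o1 = 1/(38.0) − 1/(162) = 0.02014, so d_i1 = 49.65 cm.
The intermediate image is 49.65 cm to the right of lens 1, which is 65.8 − (49.65) = 16.15 cm to the left of lens 2, so d_o2 = +16.15 cm.
Lens 2 is diverging, so f₂ = −27.9 cm.
Lens 2: 1/d_i2 = 1/f₂ − 1/d_o2 = 1/(-27.9) − 1/(16.15) = -0.09776, so d_i2 = -10.2 cm.
The final image is virtual, 10.2 cm to the left of lens 2 (overall magnification ≈ -0.19).

10.2 cm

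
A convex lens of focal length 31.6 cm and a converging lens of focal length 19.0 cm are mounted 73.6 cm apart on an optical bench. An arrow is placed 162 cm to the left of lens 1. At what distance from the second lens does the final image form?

Lens 1: 1/d_i1 = 1/f₁ − 1/d_o1 = 1/(31.6) − 1/(162) = 0.02547, so d_i1 = 39.26 cm.
The intermediate image is 39.26 cm to the right of lens 1, which is 73.6 − (39.26) = 34.34 cm to the left of lens 2, so d_o2 = +34.34 cm.
Lens 2: 1/d_i2 = 1/f₂ − 1/d_o2 = 1/(19.0) − 1/(34.34) = 0.02351, so d_i2 = 42.5 cm.
The final image is real, 42.5 cm to the right of lens 2 (overall magnification ≈ 0.30).

42.5 cm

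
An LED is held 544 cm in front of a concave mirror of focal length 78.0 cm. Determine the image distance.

91.1 cm

Mirror equation: 1/s_i = 1/f − 1/s_o = 1/(78.00) − 1/(544) = 0.01282 − 0.001838 = 0.01098, so s_i = 91.1 cm.
The image is real, inverted and reduced, in front of the mirror.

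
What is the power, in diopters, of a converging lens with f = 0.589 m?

P = 1/f = 1/(0.589 m) = +1.70 D.

P = +1.70 D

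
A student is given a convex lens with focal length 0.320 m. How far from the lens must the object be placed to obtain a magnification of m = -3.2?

m = −d_i/d_o ⇒ d_i = −m·d_o.
1/f = 1/d_o + 1/d_i = 1/d_o − 1/(m·d_o) = (1 − 1/m)/d_o, so d_o = f(1 − 1/m) = (0.3200)(1 − 1/(-3.2)) = 0.420 m.

0.420 m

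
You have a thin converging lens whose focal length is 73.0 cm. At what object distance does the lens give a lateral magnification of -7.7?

m = −d_i/d_o ⇒ d_i = −m·d_o.
1/f = 1/d_o + 1/d_i = 1/d_o − 1/(m·d_o) = (1 − 1/m)/d_o, so d_o = f(1 − 1/m) = (73.00)(1 − 1/(-7.7)) = 82.5 cm.

82.5 cm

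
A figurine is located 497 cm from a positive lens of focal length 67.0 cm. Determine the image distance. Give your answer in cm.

77.4 cm

Lens equation: 1/q = 1/f − 1/p = 1/(67.00) − 1/(497) = 0.01493 − 0.002012 = 0.01291, so q = 77.4 cm.
The image is real, inverted and reduced, on the far side of the lens.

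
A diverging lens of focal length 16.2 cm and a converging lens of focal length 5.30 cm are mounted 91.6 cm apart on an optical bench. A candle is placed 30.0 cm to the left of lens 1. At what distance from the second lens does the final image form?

Lens 1 is diverging, so f₁ = −16.2 cm.
Lens 1: 1/d_i1 = 1/f₁ − 1/d_o1 = 1/(-16.2) − 1/(30.0) = -0.09506, so d_i1 = -10.52 cm.
The intermediate image is 10.52 cm to the left of lens 1 (virtual), which is 91.6 − (-10.52) = 102.1 cm to the left of lens 2, so d_o2 = +102.1 cm.
Lens 2: 1/d_i2 = 1/f₂ − 1/d_o2 = 1/(5.30) − 1/(102.1) = 0.1789, so d_i2 = 5.59 cm.
The final image is real, 5.59 cm to the right of lens 2 (overall magnification ≈ -0.019).

5.59 cm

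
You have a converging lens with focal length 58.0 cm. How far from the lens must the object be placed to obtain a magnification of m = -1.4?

m = −d_i/d_o ⇒ d_i = −m·d_o.
1/f = 1/d_o + 1/d_i = 1/d_o − 1/(m·d_o) = (1 − 1/m)/d_o, so d_o = f(1 − 1/m) = (58.00)(1 − 1/(-1.4)) = 99.4 cm.

99.4 cm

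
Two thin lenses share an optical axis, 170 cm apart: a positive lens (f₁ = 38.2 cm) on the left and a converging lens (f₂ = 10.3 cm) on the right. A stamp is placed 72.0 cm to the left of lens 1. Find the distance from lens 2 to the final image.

Lens 1: 1/d_i1 = 1/f₁ − 1/d_o1 = 1/(38.2) − 1/(72.0) = 0.01229, so d_i1 = 81.37 cm.
The intermediate image is 81.37 cm to the right of lens 1, which is 170 − (81.37) = 88.63 cm to the left of lens 2, so d_o2 = +88.63 cm.
Lens 2: 1/d_i2 = 1/f₂ − 1/d_o2 = 1/(10.3) − 1/(88.63) = 0.08580, so d_i2 = 11.7 cm.
The final image is real, 11.7 cm to the right of lens 2 (overall magnification ≈ 0.15).

11.7 cm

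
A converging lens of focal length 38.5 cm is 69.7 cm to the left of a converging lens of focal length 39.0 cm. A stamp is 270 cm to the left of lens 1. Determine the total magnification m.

Lens 1: 1/d_i1 = 1/(38.5) − 1/(270) = 0.02227, so d_i1 = 44.90 cm; m₁ = −d_i1/d_o1 = -0.1663.
d_o2 = 69.7 − (44.90) = 24.80 cm.
Lens 2: 1/d_i2 = 1/(39.0) − 1/(24.80) = -0.01468, so d_i2 = -68.11 cm; m₂ = −d_i2/d_o2 = +2.746.
m = m₁·m₂ = (-0.1663)(+2.746) = -0.457.

m = -0.457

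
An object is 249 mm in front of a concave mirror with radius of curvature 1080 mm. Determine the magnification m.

m = +1.86

f = R/2 = 1080/2 = 540.0 mm.
1/d_i = 1/f − 1/d_o = 1/(540.0) − 1/(249) = -0.002164, so d_i = -462.1 mm.
m = −d_i/d_o = −(-462.1)/(249) = +1.86.
The image is virtual, upright and enlarged, behind the mirror.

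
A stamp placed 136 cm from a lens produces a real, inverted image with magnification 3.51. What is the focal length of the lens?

m = −d_i/d_o ⇒ d_i = −m·d_o = −(-3.51)·(136) = 477.4 cm.
1/f = 1/d_o + 1/d_i = 1/(136) + 1/(477.4) = 0.009448, so f = 106 cm.
Since f is positive, the lens is converging.

f = 106 cm (converging)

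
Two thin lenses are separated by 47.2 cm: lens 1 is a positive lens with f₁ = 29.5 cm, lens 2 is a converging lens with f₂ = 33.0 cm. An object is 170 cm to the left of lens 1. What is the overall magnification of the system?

m = -0.322

Lens 1: 1/d_i1 = 1/(29.5) − 1/(170) = 0.02802, so d_i1 = 35.69 cm; m₁ = −d_i1/d_o1 = -0.2099.
d_o2 = 47.2 − (35.69) = 11.51 cm.
Lens 2: 1/d_i2 = 1/(33.0) − 1/(11.51) = -0.05658, so d_i2 = -17.67 cm; m₂ = −d_i2/d_o2 = +1.536.
m = m₁·m₂ = (-0.2099)(+1.536) = -0.322.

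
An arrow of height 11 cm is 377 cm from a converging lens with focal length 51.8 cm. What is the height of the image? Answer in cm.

1/d_i = 1/f − 1/d_o = 1/(51.80) − 1/(377) = 0.01665, so d_i = 60.05 cm.
m = −d_i/d_o = -0.1593.
|h_i| = |m|·h_o = 0.1593 × 11 = 1.75 cm. The image is real, inverted and reduced, on the far side of the lens.

1.75 cm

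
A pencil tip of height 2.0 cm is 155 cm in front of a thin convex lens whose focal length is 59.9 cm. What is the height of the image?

1/d_i = 1/f − 1/d_o = 1/(59.90) − 1/(155) = 0.01024, so d_i = 97.63 cm.
m = −d_i/d_o = -0.6299.
|h_i| = |m|·h_o = 0.6299 × 2.0 = 1.26 cm. The image is real, inverted and reduced, on the far side of the lens.

1.26 cm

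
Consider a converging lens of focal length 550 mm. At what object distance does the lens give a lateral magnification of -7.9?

620 mm

m = −d_i/d_o ⇒ d_i = −m·d_o.
1/f = 1/d_o + 1/d_i = 1/d_o − 1/(m·d_o) = (1 − 1/m)/d_o, so d_o = f(1 − 1/m) = (550.0)(1 − 1/(-7.9)) = 620 mm.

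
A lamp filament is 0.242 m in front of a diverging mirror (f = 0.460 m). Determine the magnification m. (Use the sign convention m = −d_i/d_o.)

For a diverging mirror, f = -0.460 m.
1/d_i = 1/f − 1/d_o = 1/(-0.4600) − 1/(0.242) = -6.306, so d_i = -0.1586 m.
m = −d_i/d_o = −(-0.1586)/(0.242) = +0.655.
The image is virtual, upright and reduced, behind the mirror.

m = +0.655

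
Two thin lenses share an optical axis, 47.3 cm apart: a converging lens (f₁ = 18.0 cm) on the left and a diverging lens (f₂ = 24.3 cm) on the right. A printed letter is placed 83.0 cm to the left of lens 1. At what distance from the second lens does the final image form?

12.2 cm

Lens 1: 1/d_i1 = 1/f₁ − 1/d_o1 = 1/(18.0) − 1/(83.0) = 0.04351, so d_i1 = 22.98 cm.
The intermediate image is 22.98 cm to the right of lens 1, which is 47.3 − (22.98) = 24.32 cm to the left of lens 2, so d_o2 = +24.32 cm.
Lens 2 is diverging, so f₂ = −24.3 cm.
Lens 2: 1/d_i2 = 1/f₂ − 1/d_o2 = 1/(-24.3) − 1/(24.32) = -0.08227, so d_i2 = -12.2 cm.
The final image is virtual, 12.2 cm to the left of lens 2 (overall magnification ≈ -0.14).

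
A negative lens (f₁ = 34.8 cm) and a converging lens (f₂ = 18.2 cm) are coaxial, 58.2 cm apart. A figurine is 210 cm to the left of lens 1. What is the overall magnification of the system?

m = -0.0370

f₁ = −34.8 cm (diverging).
Lens 1: 1/d_i1 = 1/(-34.8) − 1/(210) = -0.03350, so d_i1 = -29.85 cm; m₁ = −d_i1/d_o1 = +0.1421.
d_o2 = 58.2 − (-29.85) = 88.05 cm.
Lens 2: 1/d_i2 = 1/(18.2) − 1/(88.05) = 0.04359, so d_i2 = 22.94 cm; m₂ = −d_i2/d_o2 = -0.2606.
m = m₁·m₂ = (+0.1421)(-0.2606) = -0.0370.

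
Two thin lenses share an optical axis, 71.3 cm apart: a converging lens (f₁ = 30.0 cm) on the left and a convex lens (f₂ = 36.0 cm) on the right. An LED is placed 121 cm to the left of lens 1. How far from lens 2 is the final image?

246 cm

Lens 1: 1/d_i1 = 1/f₁ − 1/d_o1 = 1/(30.0) − 1/(121) = 0.02507, so d_i1 = 39.89 cm.
The intermediate image is 39.89 cm to the right of lens 1, which is 71.3 − (39.89) = 31.41 cm to the left of lens 2, so d_o2 = +31.41 cm.
Lens 2: 1/d_i2 = 1/f₂ − 1/d_o2 = 1/(36.0) − 1/(31.41) = -0.004059, so d_i2 = -246 cm.
The final image is virtual, 246 cm to the left of lens 2 (overall magnification ≈ -2.6).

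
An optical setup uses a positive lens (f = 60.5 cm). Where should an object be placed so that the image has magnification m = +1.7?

m = −d_i/d_o ⇒ d_i = −m·d_o.
1/f = 1/d_o + 1/d_i = 1/d_o − 1/(m·d_o) = (1 − 1/m)/d_o, so d_o = f(1 − 1/m) = (60.50)(1 − 1/(+1.7)) = 24.9 cm.

24.9 cm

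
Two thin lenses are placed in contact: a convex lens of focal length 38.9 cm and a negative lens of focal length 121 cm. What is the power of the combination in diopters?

P = +1.74 D

P₁ = 1/f₁ = 1/(0.389 m) = +2.571 D; P₂ = 1/f₂ = 1/(-1.21 m) = -0.8264 D.
For thin lenses in contact, P = P₁ + P₂ = (+2.571) + (-0.8264) = +1.74 D.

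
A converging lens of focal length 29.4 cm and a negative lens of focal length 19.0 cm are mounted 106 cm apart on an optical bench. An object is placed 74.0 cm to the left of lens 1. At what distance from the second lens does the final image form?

Lens 1: 1/d_i1 = 1/f₁ − 1/d_o1 = 1/(29.4) − 1/(74.0) = 0.02050, so d_i1 = 48.78 cm.
The intermediate image is 48.78 cm to the right of lens 1, which is 106 − (48.78) = 57.22 cm to the left of lens 2, so d_o2 = +57.22 cm.
Lens 2 is diverging, so f₂ = −19.0 cm.
Lens 2: 1/d_i2 = 1/f₂ − 1/d_o2 = 1/(-19.0) − 1/(57.22) = -0.07011, so d_i2 = -14.3 cm.
The final image is virtual, 14.3 cm to the left of lens 2 (overall magnification ≈ -0.16).

14.3 cm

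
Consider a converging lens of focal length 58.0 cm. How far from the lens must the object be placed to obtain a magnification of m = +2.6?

m = −d_i/d_o ⇒ d_i = −m·d_o.
1/f = 1/d_o + 1/d_i = 1/d_o − 1/(m·d_o) = (1 − 1/m)/d_o, so d_o = f(1 − 1/m) = (58.00)(1 − 1/(+2.6)) = 35.7 cm.

35.7 cm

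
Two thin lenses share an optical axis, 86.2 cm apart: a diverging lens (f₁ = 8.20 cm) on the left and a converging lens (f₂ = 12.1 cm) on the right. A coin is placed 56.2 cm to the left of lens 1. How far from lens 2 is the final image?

Lens 1 is diverging, so f₁ = −8.20 cm.
Lens 1: 1/d_i1 = 1/f₁ − 1/d_o1 = 1/(-8.20) − 1/(56.2) = -0.1397, so d_i1 = -7.156 cm.
The intermediate image is 7.156 cm to the left of lens 1 (virtual), which is 86.2 − (-7.156) = 93.36 cm to the left of lens 2, so d_o2 = +93.36 cm.
Lens 2: 1/d_i2 = 1/f₂ − 1/d_o2 = 1/(12.1) − 1/(93.36) = 0.07193, so d_i2 = 13.9 cm.
The final image is real, 13.9 cm to the right of lens 2 (overall magnification ≈ -0.019).

13.9 cm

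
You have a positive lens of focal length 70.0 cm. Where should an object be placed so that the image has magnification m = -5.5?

m = −d_i/d_o ⇒ d_i = −m·d_o.
1/f = 1/d_o + 1/d_i = 1/d_o − 1/(m·d_o) = (1 − 1/m)/d_o, so d_o = f(1 − 1/m) = (70.00)(1 − 1/(-5.5)) = 82.7 cm.

82.7 cm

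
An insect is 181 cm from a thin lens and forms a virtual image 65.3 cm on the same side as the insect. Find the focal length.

Virtual image ⇒ d_i = −65.3 cm.
1/f = 1/d_o + 1/d_i = 1/(181) + 1/(-65.3) = -0.009789, so f = -102 cm.
Since f is negative, the thin lens is diverging.

f = -102 cm (diverging)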